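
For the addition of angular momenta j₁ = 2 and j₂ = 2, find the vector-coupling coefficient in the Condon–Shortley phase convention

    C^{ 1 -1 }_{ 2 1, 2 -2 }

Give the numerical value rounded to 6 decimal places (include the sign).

triangle: 3!×1!×1!/6! = 6/720
(j±m)!: 3!×1!×0!×4!×0!×2! = 288
prefactor² = (2J+1)×Δ×N² = 36/5
  k=0: +1/(0!×3!×1!×0!×0!×1!) = 1/6
Σ = 1/6  ⇒  CG² = 36/5×1/6² = 1/5
CG = +√(1/5) = +0.447214

+0.447214  (= +√(1/5))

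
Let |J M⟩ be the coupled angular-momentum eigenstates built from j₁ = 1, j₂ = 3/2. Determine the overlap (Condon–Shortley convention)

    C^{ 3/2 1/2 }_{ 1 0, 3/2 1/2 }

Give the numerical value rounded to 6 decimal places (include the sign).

√[4·1!1!2!/5! · 1!1!2!1!2!1!] = √(4/15)
  +(−1)^0/∏(0,1,1,2,0,0)! = 1/2  (running 1/2)
  +(−1)^1/∏(1,0,0,1,1,1)! = -1  (running -1/2)
⟨..|..⟩ = √(4/15)·(-1/2) = -0.258199

−√(1/15) ≈ -0.258199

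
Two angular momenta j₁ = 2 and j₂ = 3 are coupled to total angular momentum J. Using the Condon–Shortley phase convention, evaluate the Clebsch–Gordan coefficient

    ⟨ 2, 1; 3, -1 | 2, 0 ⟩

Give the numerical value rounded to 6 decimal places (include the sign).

−√(1/7) ≈ -0.377964

triangle: 3!·1!·3!/8! = 36/40320
(j±m)!: 3!·1!·2!·4!·2!·2! = 1152
prefactor² = (2J+1)·Δ·N² = 36/7
  k=0: +1/(0!·3!·1!·2!·0!·1!) = 1/12
  k=1: −1/(1!·2!·0!·1!·1!·2!) = -1/4
Σ = -1/6  ⇒  CG² = 36/7·(-1/6)² = 1/7
CG = −√(1/7) = -0.377964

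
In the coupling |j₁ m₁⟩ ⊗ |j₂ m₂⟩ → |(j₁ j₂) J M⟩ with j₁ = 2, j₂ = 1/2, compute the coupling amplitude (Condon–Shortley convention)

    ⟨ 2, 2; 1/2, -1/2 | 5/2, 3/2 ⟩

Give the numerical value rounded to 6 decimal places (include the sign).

triangle: 0!×4!×1!/6! = 24/720
(j±m)!: 4!×0!×0!×1!×4!×1! = 576
prefactor² = (2J+1)×Δ×N² = 576/5
  k=0: +1/(0!×0!×0!×0!×4!×1!) = 1/24
Σ = 1/24  ⇒  CG² = 576/5×1/24² = 1/5
CG = +√(1/5) = +0.447214

+0.447214  (= +√(1/5))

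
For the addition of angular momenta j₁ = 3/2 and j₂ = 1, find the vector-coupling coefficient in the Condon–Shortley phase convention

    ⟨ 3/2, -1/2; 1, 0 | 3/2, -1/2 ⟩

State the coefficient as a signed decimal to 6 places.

−√(1/15) = -0.258199

√[4·1!2!1!/5! · 1!2!1!1!1!2!] = √(4/15)
  +(−1)^0/∏(0,1,2,1,0,0)! = 1/2  (running 1/2)
  +(−1)^1/∏(1,0,1,0,1,1)! = -1  (running -1/2)
⟨..|..⟩ = √(4/15)·(-1/2) = -0.258199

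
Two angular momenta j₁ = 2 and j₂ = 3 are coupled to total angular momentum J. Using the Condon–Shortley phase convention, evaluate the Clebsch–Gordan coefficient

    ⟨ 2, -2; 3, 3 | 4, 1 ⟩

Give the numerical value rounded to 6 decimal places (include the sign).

-0.207020  (= −√(3/70))

triangle: 1!×3!×5!/10! = 720/3628800
(j±m)!: 0!×4!×6!×0!×5!×3! = 12441600
prefactor² = (2J+1)×Δ×N² = 155520/7
  k=1: −1/(1!×0!×3!×5!×0!×0!) = -1/720
Σ = -1/720  ⇒  CG² = 155520/7×(-1/720)² = 3/70
CG = −√(3/70) = -0.207020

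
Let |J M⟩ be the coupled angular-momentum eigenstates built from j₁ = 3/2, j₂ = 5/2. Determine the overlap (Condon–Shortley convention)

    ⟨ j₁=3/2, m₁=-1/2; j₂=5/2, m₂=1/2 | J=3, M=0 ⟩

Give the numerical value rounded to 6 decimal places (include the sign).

j₁+j₂−J=1  J+j₁−j₂=2  J−j₁+j₂=4  j₁+j₂+J+1=8
(j₁±m₁, j₂±m₂, J±M) = (1,2,3,2,3,3)
P² = 36/5
sum k=0..1:
  [0] +1/12 = 1/12
  [1] −1/4 = -1/4
S = -1/6
C² = P²·S² = 1/5 ; C = -0.447214

−√(1/5) = -0.447214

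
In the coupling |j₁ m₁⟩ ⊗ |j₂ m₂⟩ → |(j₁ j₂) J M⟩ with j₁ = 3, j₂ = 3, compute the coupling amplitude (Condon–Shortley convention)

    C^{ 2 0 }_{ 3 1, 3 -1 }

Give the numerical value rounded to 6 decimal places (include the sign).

-0.327327

triangle: 4!×2!×2!/9! = 96/362880
(j±m)!: 4!×2!×2!×4!×2!×2! = 9216
prefactor² = (2J+1)×Δ×N² = 256/21
  k=0: +1/(0!×4!×2!×2!×0!×0!) = 1/96
  k=1: −1/(1!×3!×1!×1!×1!×1!) = -1/6
  k=2: +1/(2!×2!×0!×0!×2!×2!) = 1/16
Σ = -3/32  ⇒  CG² = 256/21×(-3/32)² = 3/28
CG = −√(3/28) = -0.327327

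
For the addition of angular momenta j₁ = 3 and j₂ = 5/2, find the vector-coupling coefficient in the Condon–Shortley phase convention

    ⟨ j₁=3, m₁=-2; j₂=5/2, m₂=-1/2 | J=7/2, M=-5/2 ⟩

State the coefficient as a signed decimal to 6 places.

-0.178174

√[8·2!4!3!/10! · 1!5!2!3!1!6!] = √(4608/7)
  +(−1)^1/∏(1,1,4,1,0,2)! = -1/48  (running -1/48)
  +(−1)^2/∏(2,0,3,0,1,3)! = 1/72  (running -1/144)
⟨..|..⟩ = √(4608/7)·(-1/144) = -0.178174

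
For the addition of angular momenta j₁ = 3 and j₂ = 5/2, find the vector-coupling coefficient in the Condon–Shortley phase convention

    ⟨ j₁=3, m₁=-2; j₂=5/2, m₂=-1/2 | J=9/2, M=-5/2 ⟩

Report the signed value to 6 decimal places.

√[10·1!5!4!/11! · 1!5!2!3!2!7!] = √(115200/11)
  +(−1)^0/∏(0,1,5,2,0,2)! = 1/480  (running 1/480)
  +(−1)^1/∏(1,0,4,1,1,3)! = -1/144  (running -7/1440)
⟨..|..⟩ = √(115200/11)·(-7/1440) = -0.497468

−√(49/198) ≈ -0.497468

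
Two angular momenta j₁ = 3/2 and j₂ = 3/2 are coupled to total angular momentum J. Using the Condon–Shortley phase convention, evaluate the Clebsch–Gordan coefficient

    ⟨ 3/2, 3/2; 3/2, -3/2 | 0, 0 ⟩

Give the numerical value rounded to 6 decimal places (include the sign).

+√(1/4) ≈ +0.500000

triangle: 3!·0!·0!/4! = 6/24
(j±m)!: 3!·0!·0!·3!·0!·0! = 36
prefactor² = (2J+1)·Δ·N² = 9
  k=0: +1/(0!·3!·0!·0!·0!·0!) = 1/6
Σ = 1/6  ⇒  CG² = 9·1/6² = 1/4
CG = +√(1/4) = +0.500000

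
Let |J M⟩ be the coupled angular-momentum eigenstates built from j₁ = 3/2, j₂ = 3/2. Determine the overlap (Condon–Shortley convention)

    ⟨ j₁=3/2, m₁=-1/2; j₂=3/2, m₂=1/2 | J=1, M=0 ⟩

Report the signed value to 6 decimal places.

j₁+j₂−J=2  J+j₁−j₂=1  J−j₁+j₂=1  j₁+j₂+J+1=5
(j₁±m₁, j₂±m₂, J±M) = (1,2,2,1,1,1)
P² = 1/5
sum k=1..2:
  [1] −1/1 = -1
  [2] +1/2 = 1/2
S = -1/2
C² = P²·S² = 1/20 ; C = -0.223607

−√(1/20) = -0.223607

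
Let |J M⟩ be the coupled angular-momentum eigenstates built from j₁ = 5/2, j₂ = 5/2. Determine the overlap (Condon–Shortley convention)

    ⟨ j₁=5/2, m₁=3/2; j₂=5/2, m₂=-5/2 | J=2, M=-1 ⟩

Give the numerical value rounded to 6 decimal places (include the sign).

+√(5/14) = +0.597614

triangle: 3!·2!·2!/8! = 24/40320
(j±m)!: 4!·1!·0!·5!·1!·3! = 17280
prefactor² = (2J+1)·Δ·N² = 360/7
  k=0: +1/(0!·3!·1!·0!·1!·2!) = 1/12
Σ = 1/12  ⇒  CG² = 360/7·1/12² = 5/14
CG = +√(5/14) = +0.597614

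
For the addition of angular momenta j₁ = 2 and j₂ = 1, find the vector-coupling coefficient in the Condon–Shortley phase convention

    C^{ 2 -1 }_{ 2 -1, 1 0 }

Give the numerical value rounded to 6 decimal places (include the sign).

j₁+j₂−J=1  J+j₁−j₂=3  J−j₁+j₂=1  j₁+j₂+J+1=6
(j₁±m₁, j₂±m₂, J±M) = (1,3,1,1,1,3)
P² = 3/2
sum k=0..1:
  [0] +1/6 = 1/6
  [1] −1/2 = -1/2
S = -1/3
C² = P²·S² = 1/6 ; C = -0.408248

−√(1/6) ≈ -0.408248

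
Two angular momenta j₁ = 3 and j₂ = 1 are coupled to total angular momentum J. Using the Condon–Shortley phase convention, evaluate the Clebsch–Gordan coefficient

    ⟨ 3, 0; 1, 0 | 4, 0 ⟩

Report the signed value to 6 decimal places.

√[9·0!6!2!/9! · 3!3!1!1!4!4!] = √(5184/7)
  +(−1)^0/∏(0,0,3,1,3,1)! = 1/36  (running 1/36)
⟨..|..⟩ = √(5184/7)·(1/36) = +0.755929

+√(4/7) ≈ +0.755929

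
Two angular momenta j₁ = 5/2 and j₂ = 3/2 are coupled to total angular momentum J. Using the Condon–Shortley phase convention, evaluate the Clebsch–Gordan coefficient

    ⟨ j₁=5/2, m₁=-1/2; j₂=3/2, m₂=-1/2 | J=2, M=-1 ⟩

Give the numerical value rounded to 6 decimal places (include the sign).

√[5·2!3!1!/7! · 2!3!1!2!1!3!] = √(12/7)
  +(−1)^0/∏(0,2,3,1,0,0)! = 1/12  (running 1/12)
  +(−1)^1/∏(1,1,2,0,1,1)! = -1/2  (running -5/12)
⟨..|..⟩ = √(12/7)·(-5/12) = -0.545545

−√(25/84) = -0.545545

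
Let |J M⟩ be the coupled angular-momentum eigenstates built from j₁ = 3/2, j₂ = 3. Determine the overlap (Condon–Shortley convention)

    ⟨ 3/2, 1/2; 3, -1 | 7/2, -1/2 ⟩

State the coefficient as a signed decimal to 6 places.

+0.534522  (= +√(2/7))

triangle: 1!×2!×5!/9! = 240/362880
(j±m)!: 2!×1!×2!×4!×3!×4! = 13824
prefactor² = (2J+1)×Δ×N² = 512/7
  k=0: +1/(0!×1!×1!×2!×1!×3!) = 1/12
  k=1: −1/(1!×0!×0!×1!×2!×4!) = -1/48
Σ = 1/16  ⇒  CG² = 512/7×1/16² = 2/7
CG = +√(2/7) = +0.534522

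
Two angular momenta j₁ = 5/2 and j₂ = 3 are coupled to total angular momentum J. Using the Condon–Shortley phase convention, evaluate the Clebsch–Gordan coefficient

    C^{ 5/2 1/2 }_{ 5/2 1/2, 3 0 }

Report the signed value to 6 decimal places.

−√(8/105) ≈ -0.276026

j₁+j₂−J=3  J+j₁−j₂=2  J−j₁+j₂=3  j₁+j₂+J+1=9
(j₁±m₁, j₂±m₂, J±M) = (3,2,3,3,3,2)
P² = 216/35
sum k=0..2:
  [0] +1/72 = 1/72
  [1] −1/4 = -1/4
  [2] +1/8 = 1/8
S = -1/9
C² = P²·S² = 8/105 ; C = -0.276026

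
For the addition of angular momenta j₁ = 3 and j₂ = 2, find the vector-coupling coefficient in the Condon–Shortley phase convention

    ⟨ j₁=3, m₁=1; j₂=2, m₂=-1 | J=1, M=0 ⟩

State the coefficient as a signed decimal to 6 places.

√[3·4!2!0!/7! · 4!2!1!3!1!1!] = √(288/35)
  +(−1)^1/∏(1,3,1,0,1,0)! = -1/6  (running -1/6)
⟨..|..⟩ = √(288/35)·(-1/6) = -0.478091

−√(8/35) ≈ -0.478091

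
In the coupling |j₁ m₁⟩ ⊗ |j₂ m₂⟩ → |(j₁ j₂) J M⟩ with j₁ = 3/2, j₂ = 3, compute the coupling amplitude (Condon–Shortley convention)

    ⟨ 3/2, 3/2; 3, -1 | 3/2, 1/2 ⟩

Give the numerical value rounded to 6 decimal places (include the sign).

j₁+j₂−J=3  J+j₁−j₂=0  J−j₁+j₂=3  j₁+j₂+J+1=7
(j₁±m₁, j₂±m₂, J±M) = (3,0,2,4,2,1)
P² = 576/35
sum k=0..0:
  [0] +1/12 = 1/12
S = 1/12
C² = P²·S² = 4/35 ; C = +0.338062

+0.338062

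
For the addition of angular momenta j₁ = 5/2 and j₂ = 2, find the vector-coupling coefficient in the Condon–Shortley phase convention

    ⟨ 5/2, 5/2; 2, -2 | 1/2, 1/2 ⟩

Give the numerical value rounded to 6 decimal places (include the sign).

j₁+j₂−J=4  J+j₁−j₂=1  J−j₁+j₂=0  j₁+j₂+J+1=6
(j₁±m₁, j₂±m₂, J±M) = (5,0,0,4,1,0)
P² = 192
sum k=0..0:
  [0] +1/24 = 1/24
S = 1/24
C² = P²·S² = 1/3 ; C = +0.577350

+0.577350  (= +√(1/3))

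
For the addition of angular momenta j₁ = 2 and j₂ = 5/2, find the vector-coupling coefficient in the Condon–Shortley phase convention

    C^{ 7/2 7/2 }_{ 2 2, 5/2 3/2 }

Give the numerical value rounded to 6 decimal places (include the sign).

+0.666667  (= +√(4/9))

√[8·1!3!4!/9! · 4!0!4!1!7!0!] = √(9216)
  +(−1)^0/∏(0,1,0,4,3,0)! = 1/144  (running 1/144)
⟨..|..⟩ = √(9216)·(1/144) = +0.666667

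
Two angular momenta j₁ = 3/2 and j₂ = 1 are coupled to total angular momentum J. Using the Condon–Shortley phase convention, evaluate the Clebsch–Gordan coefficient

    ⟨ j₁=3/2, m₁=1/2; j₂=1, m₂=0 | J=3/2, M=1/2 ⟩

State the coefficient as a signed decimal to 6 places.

triangle: 1!*2!*1!/5! = 2/120
(j±m)!: 2!*1!*1!*1!*2!*1! = 4
prefactor² = (2J+1)*Δ*N² = 4/15
  k=0: +1/(0!*1!*1!*1!*1!*0!) = 1
  k=1: −1/(1!*0!*0!*0!*2!*1!) = -1/2
Σ = 1/2  ⇒  CG² = 4/15*1/2² = 1/15
CG = +√(1/15) = +0.258199

+√(1/15) ≈ +0.258199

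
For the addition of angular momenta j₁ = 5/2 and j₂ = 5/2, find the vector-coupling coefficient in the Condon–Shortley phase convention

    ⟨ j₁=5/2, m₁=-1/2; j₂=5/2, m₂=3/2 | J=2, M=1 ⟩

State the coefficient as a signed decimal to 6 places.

triangle: 3!*2!*2!/8! = 24/40320
(j±m)!: 2!*3!*4!*1!*3!*1! = 1728
prefactor² = (2J+1)*Δ*N² = 36/7
  k=2: +1/(2!*1!*1!*2!*1!*0!) = 1/4
  k=3: −1/(3!*0!*0!*1!*2!*1!) = -1/12
Σ = 1/6  ⇒  CG² = 36/7*1/6² = 1/7
CG = +√(1/7) = +0.377964

+0.377964  (= +√(1/7))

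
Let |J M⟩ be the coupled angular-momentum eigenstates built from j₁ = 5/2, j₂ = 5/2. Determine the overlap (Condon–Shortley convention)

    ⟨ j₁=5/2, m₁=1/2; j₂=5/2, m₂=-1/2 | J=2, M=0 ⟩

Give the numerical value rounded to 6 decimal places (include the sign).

triangle: 3!*2!*2!/8! = 24/40320
(j±m)!: 3!*2!*2!*3!*2!*2! = 576
prefactor² = (2J+1)*Δ*N² = 12/7
  k=0: +1/(0!*3!*2!*2!*0!*0!) = 1/24
  k=1: −1/(1!*2!*1!*1!*1!*1!) = -1/2
  k=2: +1/(2!*1!*0!*0!*2!*2!) = 1/8
Σ = -1/3  ⇒  CG² = 12/7*(-1/3)² = 4/21
CG = −√(4/21) = -0.436436

−√(4/21) ≈ -0.436436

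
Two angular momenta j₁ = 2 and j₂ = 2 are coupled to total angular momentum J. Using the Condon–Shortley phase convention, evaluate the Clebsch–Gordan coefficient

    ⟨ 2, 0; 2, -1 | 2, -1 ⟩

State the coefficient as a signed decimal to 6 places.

−√(1/14) ≈ -0.267261

triangle: 2!·2!·2!/7! = 8/5040
(j±m)!: 2!·2!·1!·3!·1!·3! = 144
prefactor² = (2J+1)·Δ·N² = 8/7
  k=0: +1/(0!·2!·2!·1!·0!·1!) = 1/4
  k=1: −1/(1!·1!·1!·0!·1!·2!) = -1/2
Σ = -1/4  ⇒  CG² = 8/7·(-1/4)² = 1/14
CG = −√(1/14) = -0.267261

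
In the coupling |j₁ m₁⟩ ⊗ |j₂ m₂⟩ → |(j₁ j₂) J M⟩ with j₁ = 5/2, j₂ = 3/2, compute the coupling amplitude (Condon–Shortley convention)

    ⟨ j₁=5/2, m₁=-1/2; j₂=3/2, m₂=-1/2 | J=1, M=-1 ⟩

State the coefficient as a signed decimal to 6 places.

j₁+j₂−J=3  J+j₁−j₂=2  J−j₁+j₂=0  j₁+j₂+J+1=6
(j₁±m₁, j₂±m₂, J±M) = (2,3,1,2,0,2)
P² = 12/5
sum k=1..1:
  [1] −1/4 = -1/4
S = -1/4
C² = P²·S² = 3/20 ; C = -0.387298

−√(3/20) = -0.387298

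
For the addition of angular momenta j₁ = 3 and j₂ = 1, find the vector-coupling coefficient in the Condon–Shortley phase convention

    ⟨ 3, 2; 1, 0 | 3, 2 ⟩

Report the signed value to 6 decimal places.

+√(1/3) = +0.577350

j₁+j₂−J=1  J+j₁−j₂=5  J−j₁+j₂=1  j₁+j₂+J+1=8
(j₁±m₁, j₂±m₂, J±M) = (5,1,1,1,5,1)
P² = 300
sum k=0..1:
  [0] +1/24 = 1/24
  [1] −1/120 = -1/120
S = 1/30
C² = P²·S² = 1/3 ; C = +0.577350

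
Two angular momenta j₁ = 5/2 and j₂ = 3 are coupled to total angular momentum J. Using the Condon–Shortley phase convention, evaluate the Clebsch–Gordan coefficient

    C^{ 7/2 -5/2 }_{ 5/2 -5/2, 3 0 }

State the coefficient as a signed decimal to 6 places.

+√(8/21) = +0.617213

triangle: 2!*3!*4!/10! = 288/3628800
(j±m)!: 0!*5!*3!*3!*1!*6! = 3110400
prefactor² = (2J+1)*Δ*N² = 13824/7
  k=2: +1/(2!*0!*3!*1!*0!*3!) = 1/72
Σ = 1/72  ⇒  CG² = 13824/7*1/72² = 8/21
CG = +√(8/21) = +0.617213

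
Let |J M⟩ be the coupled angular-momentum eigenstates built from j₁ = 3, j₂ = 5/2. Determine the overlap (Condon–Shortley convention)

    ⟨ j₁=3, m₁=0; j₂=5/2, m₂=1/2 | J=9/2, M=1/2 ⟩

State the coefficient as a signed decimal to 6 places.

j₁+j₂−J=1  J+j₁−j₂=5  J−j₁+j₂=4  j₁+j₂+J+1=11
(j₁±m₁, j₂±m₂, J±M) = (3,3,3,2,5,4)
P² = 69120/77
sum k=0..1:
  [0] +1/72 = 1/72
  [1] −1/48 = -1/48
S = -1/144
C² = P²·S² = 10/231 ; C = -0.208063

−√(10/231) = -0.208063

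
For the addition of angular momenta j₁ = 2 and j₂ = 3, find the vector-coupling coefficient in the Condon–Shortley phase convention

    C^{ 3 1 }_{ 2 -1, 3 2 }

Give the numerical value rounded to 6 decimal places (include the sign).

triangle: 2!·2!·4!/9! = 96/362880
(j±m)!: 1!·3!·5!·1!·4!·2! = 34560
prefactor² = (2J+1)·Δ·N² = 64
  k=1: −1/(1!·1!·2!·4!·0!·0!) = -1/48
  k=2: +1/(2!·0!·1!·3!·1!·1!) = 1/12
Σ = 1/16  ⇒  CG² = 64·1/16² = 1/4
CG = +√(1/4) = +0.500000

+0.500000  (= +√(1/4))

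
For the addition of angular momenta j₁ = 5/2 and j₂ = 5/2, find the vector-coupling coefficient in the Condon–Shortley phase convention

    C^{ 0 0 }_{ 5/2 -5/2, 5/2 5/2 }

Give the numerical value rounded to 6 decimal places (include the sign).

-0.408248

triangle: 5!×0!×0!/6! = 120/720
(j±m)!: 0!×5!×5!×0!×0!×0! = 14400
prefactor² = (2J+1)×Δ×N² = 2400
  k=5: −1/(5!×0!×0!×0!×0!×0!) = -1/120
Σ = -1/120  ⇒  CG² = 2400×(-1/120)² = 1/6
CG = −√(1/6) = -0.408248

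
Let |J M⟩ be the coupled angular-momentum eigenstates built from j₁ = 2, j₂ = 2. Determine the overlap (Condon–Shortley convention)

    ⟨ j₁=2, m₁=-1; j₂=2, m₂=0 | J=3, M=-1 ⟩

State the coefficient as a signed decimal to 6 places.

√[7·1!3!3!/8! · 1!3!2!2!2!4!] = √(36/5)
  +(−1)^0/∏(0,1,3,2,0,1)! = 1/12  (running 1/12)
  +(−1)^1/∏(1,0,2,1,1,2)! = -1/4  (running -1/6)
⟨..|..⟩ = √(36/5)·(-1/6) = -0.447214

-0.447214  (= −√(1/5))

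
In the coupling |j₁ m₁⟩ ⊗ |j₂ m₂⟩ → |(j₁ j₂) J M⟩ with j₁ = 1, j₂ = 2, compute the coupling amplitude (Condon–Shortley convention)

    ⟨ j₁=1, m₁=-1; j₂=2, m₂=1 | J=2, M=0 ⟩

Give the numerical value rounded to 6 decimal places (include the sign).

-0.707107

triangle: 1!*1!*3!/6! = 6/720
(j±m)!: 0!*2!*3!*1!*2!*2! = 48
prefactor² = (2J+1)*Δ*N² = 2
  k=1: −1/(1!*0!*1!*2!*0!*1!) = -1/2
Σ = -1/2  ⇒  CG² = 2*(-1/2)² = 1/2
CG = −√(1/2) = -0.707107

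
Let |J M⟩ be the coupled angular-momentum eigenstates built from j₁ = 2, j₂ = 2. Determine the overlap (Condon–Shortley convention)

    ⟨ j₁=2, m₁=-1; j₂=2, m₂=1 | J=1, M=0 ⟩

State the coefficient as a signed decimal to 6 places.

+√(1/10) = +0.316228

j₁+j₂−J=3  J+j₁−j₂=1  J−j₁+j₂=1  j₁+j₂+J+1=6
(j₁±m₁, j₂±m₂, J±M) = (1,3,3,1,1,1)
P² = 9/10
sum k=2..3:
  [2] +1/2 = 1/2
  [3] −1/6 = -1/6
S = 1/3
C² = P²·S² = 1/10 ; C = +0.316228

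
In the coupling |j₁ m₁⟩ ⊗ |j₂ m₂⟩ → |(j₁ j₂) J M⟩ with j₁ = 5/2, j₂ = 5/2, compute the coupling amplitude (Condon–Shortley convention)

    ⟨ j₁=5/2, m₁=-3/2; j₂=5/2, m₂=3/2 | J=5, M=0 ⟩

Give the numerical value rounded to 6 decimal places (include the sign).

+0.314970

√[11·0!5!5!/11! · 1!4!4!1!5!5!] = √(230400/7)
  +(−1)^0/∏(0,0,4,4,1,1)! = 1/576  (running 1/576)
⟨..|..⟩ = √(230400/7)·(1/576) = +0.314970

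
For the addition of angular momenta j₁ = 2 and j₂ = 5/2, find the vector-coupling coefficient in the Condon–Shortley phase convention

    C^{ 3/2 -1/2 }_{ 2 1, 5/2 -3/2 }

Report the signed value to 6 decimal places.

−√(2/105) ≈ -0.138013

triangle: 3!·1!·2!/7! = 12/5040
(j±m)!: 3!·1!·1!·4!·1!·2! = 288
prefactor² = (2J+1)·Δ·N² = 96/35
  k=0: +1/(0!·3!·1!·1!·0!·1!) = 1/6
  k=1: −1/(1!·2!·0!·0!·1!·2!) = -1/4
Σ = -1/12  ⇒  CG² = 96/35·(-1/12)² = 2/105
CG = −√(2/105) = -0.138013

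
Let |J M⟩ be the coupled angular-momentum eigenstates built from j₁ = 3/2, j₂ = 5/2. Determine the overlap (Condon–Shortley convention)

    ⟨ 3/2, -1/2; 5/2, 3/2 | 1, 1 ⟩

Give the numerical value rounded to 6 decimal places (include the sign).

+√(3/10) = +0.547723

√[3·3!0!2!/6! · 1!2!4!1!2!0!] = √(24/5)
  +(−1)^2/∏(2,1,0,2,0,0)! = 1/4  (running 1/4)
⟨..|..⟩ = √(24/5)·(1/4) = +0.547723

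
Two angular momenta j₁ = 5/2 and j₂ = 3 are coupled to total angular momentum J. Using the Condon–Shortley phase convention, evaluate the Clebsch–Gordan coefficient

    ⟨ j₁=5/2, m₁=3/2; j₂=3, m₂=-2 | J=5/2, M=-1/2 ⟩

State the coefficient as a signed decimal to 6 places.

triangle: 3!·2!·3!/9! = 72/362880
(j±m)!: 4!·1!·1!·5!·2!·3! = 34560
prefactor² = (2J+1)·Δ·N² = 288/7
  k=0: +1/(0!·3!·1!·1!·1!·2!) = 1/12
  k=1: −1/(1!·2!·0!·0!·2!·3!) = -1/24
Σ = 1/24  ⇒  CG² = 288/7·1/24² = 1/14
CG = +√(1/14) = +0.267261

+0.267261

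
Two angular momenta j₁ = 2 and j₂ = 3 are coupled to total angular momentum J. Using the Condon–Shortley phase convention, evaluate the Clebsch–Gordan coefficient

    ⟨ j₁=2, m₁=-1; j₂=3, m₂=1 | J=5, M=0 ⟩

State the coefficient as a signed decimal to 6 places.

+√(5/21) ≈ +0.487950

triangle: 0!×4!×6!/11! = 17280/39916800
(j±m)!: 1!×3!×4!×2!×5!×5! = 4147200
prefactor² = (2J+1)×Δ×N² = 138240/7
  k=0: +1/(0!×0!×3!×4!×1!×2!) = 1/288
Σ = 1/288  ⇒  CG² = 138240/7×1/288² = 5/21
CG = +√(5/21) = +0.487950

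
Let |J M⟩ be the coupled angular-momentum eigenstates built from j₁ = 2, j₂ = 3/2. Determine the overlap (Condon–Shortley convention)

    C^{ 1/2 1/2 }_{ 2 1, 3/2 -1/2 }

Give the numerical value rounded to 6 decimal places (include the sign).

triangle: 3!*1!*0!/5! = 6/120
(j±m)!: 3!*1!*1!*2!*1!*0! = 12
prefactor² = (2J+1)*Δ*N² = 6/5
  k=1: −1/(1!*2!*0!*0!*1!*0!) = -1/2
Σ = -1/2  ⇒  CG² = 6/5*(-1/2)² = 3/10
CG = −√(3/10) = -0.547723

−√(3/10) ≈ -0.547723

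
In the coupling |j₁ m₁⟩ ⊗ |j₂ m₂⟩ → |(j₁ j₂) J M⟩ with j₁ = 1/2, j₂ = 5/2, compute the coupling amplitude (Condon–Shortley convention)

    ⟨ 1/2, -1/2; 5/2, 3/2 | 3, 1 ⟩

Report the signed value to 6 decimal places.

+0.577350

√[7·0!1!5!/7! · 0!1!4!1!4!2!] = √(192)
  +(−1)^0/∏(0,0,1,4,0,1)! = 1/24  (running 1/24)
⟨..|..⟩ = √(192)·(1/24) = +0.577350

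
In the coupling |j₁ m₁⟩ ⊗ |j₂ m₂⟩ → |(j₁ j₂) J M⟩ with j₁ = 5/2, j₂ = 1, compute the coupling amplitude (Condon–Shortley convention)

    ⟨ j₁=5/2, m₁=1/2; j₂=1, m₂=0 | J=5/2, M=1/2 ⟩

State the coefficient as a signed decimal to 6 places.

j₁+j₂−J=1  J+j₁−j₂=4  J−j₁+j₂=1  j₁+j₂+J+1=7
(j₁±m₁, j₂±m₂, J±M) = (3,2,1,1,3,2)
P² = 144/35
sum k=0..1:
  [0] +1/4 = 1/4
  [1] −1/6 = -1/6
S = 1/12
C² = P²·S² = 1/35 ; C = +0.169031

+0.169031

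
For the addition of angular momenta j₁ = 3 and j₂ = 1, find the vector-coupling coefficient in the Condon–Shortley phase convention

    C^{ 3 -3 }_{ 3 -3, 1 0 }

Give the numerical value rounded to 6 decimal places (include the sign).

√[7·1!5!1!/8! · 0!6!1!1!0!6!] = √(10800)
  +(−1)^1/∏(1,0,5,0,0,1)! = -1/120  (running -1/120)
⟨..|..⟩ = √(10800)·(-1/120) = -0.866025

−√(3/4) = -0.866025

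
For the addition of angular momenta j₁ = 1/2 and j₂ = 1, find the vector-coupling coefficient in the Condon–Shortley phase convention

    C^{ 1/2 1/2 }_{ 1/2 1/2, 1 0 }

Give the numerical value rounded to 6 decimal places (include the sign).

+√(1/3) ≈ +0.577350

triangle: 1!·0!·1!/3! = 1/6
(j±m)!: 1!·0!·1!·1!·1!·0! = 1
prefactor² = (2J+1)·Δ·N² = 1/3
  k=0: +1/(0!·1!·0!·1!·0!·0!) = 1
Σ = 1  ⇒  CG² = 1/3·1² = 1/3
CG = +√(1/3) = +0.577350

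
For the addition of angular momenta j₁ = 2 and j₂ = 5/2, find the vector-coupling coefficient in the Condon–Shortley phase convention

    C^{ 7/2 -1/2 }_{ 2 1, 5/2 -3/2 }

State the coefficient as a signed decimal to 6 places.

j₁+j₂−J=1  J+j₁−j₂=3  J−j₁+j₂=4  j₁+j₂+J+1=9
(j₁±m₁, j₂±m₂, J±M) = (3,1,1,4,3,4)
P² = 2304/35
sum k=0..1:
  [0] +1/12 = 1/12
  [1] −1/144 = -1/144
S = 11/144
C² = P²·S² = 121/315 ; C = +0.619780

+√(121/315) = +0.619780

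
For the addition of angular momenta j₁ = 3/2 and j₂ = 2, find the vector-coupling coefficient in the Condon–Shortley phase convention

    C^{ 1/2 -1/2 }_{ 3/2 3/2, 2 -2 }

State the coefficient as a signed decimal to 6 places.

√[2·3!0!1!/5! · 3!0!0!4!0!1!] = √(72/5)
  +(−1)^0/∏(0,3,0,0,0,1)! = 1/6  (running 1/6)
⟨..|..⟩ = √(72/5)·(1/6) = +0.632456

+√(2/5) = +0.632456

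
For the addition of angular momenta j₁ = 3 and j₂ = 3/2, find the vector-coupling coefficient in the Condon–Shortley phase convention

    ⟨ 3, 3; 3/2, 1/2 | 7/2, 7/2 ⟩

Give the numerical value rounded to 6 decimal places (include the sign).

+√(2/3) ≈ +0.816497

triangle: 1!×5!×2!/9! = 240/362880
(j±m)!: 6!×0!×2!×1!×7!×0! = 7257600
prefactor² = (2J+1)×Δ×N² = 38400
  k=0: +1/(0!×1!×0!×2!×5!×0!) = 1/240
Σ = 1/240  ⇒  CG² = 38400×1/240² = 2/3
CG = +√(2/3) = +0.816497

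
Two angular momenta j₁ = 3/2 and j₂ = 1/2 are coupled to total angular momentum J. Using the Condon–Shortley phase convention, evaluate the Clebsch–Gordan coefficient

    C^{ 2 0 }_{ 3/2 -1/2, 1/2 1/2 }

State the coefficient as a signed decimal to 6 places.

√[5·0!3!1!/5! · 1!2!1!0!2!2!] = √(2)
  +(−1)^0/∏(0,0,2,1,1,0)! = 1/2  (running 1/2)
⟨..|..⟩ = √(2)·(1/2) = +0.707107

+0.707107  (= +√(1/2))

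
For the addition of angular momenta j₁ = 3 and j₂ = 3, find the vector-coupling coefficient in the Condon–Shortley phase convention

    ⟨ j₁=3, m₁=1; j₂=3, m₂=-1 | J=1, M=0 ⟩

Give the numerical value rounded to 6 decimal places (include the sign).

+√(1/28) ≈ +0.188982

triangle: 5!×1!×1!/8! = 120/40320
(j±m)!: 4!×2!×2!×4!×1!×1! = 2304
prefactor² = (2J+1)×Δ×N² = 144/7
  k=1: −1/(1!×4!×1!×1!×0!×0!) = -1/24
  k=2: +1/(2!×3!×0!×0!×1!×1!) = 1/12
Σ = 1/24  ⇒  CG² = 144/7×1/24² = 1/28
CG = +√(1/28) = +0.188982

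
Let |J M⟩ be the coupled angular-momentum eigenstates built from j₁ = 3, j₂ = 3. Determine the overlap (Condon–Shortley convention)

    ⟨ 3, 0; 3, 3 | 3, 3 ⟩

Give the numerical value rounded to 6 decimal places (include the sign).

-0.408248

triangle: 3!·3!·3!/10! = 216/3628800
(j±m)!: 3!·3!·6!·0!·6!·0! = 18662400
prefactor² = (2J+1)·Δ·N² = 7776
  k=3: −1/(3!·0!·0!·3!·3!·0!) = -1/216
Σ = -1/216  ⇒  CG² = 7776·(-1/216)² = 1/6
CG = −√(1/6) = -0.408248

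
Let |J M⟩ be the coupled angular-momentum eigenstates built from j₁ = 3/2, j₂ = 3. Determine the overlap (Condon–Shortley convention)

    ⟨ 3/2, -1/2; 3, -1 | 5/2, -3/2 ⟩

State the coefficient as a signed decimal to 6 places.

j₁+j₂−J=2  J+j₁−j₂=1  J−j₁+j₂=4  j₁+j₂+J+1=8
(j₁±m₁, j₂±m₂, J±M) = (1,2,2,4,1,4)
P² = 576/35
sum k=1..2:
  [1] −1/6 = -1/6
  [2] +1/48 = 1/48
S = -7/48
C² = P²·S² = 7/20 ; C = -0.591608

−√(7/20) = -0.591608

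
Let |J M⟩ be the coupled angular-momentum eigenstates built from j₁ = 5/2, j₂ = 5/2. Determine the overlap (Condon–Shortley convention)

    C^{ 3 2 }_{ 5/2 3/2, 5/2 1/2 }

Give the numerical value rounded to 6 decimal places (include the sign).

−√(1/12) ≈ -0.288675

j₁+j₂−J=2  J+j₁−j₂=3  J−j₁+j₂=3  j₁+j₂+J+1=9
(j₁±m₁, j₂±m₂, J±M) = (4,1,3,2,5,1)
P² = 48
sum k=0..1:
  [0] +1/24 = 1/24
  [1] −1/12 = -1/12
S = -1/24
C² = P²·S² = 1/12 ; C = -0.288675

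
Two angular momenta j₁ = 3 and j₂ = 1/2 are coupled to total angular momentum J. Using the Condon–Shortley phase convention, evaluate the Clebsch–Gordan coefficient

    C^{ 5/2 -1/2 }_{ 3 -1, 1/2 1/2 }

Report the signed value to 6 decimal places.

triangle: 1!·5!·0!/7! = 120/5040
(j±m)!: 2!·4!·1!·0!·2!·3! = 576
prefactor² = (2J+1)·Δ·N² = 576/7
  k=1: −1/(1!·0!·3!·0!·2!·0!) = -1/12
Σ = -1/12  ⇒  CG² = 576/7·(-1/12)² = 4/7
CG = −√(4/7) = -0.755929

−√(4/7) = -0.755929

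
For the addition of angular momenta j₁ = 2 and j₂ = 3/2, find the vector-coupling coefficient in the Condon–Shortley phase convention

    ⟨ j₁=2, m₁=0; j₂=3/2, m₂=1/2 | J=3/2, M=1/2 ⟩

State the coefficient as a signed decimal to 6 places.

j₁+j₂−J=2  J+j₁−j₂=2  J−j₁+j₂=1  j₁+j₂+J+1=6
(j₁±m₁, j₂±m₂, J±M) = (2,2,2,1,2,1)
P² = 16/45
sum k=1..2:
  [1] −1/1 = -1
  [2] +1/4 = 1/4
S = -3/4
C² = P²·S² = 1/5 ; C = -0.447214

−√(1/5) = -0.447214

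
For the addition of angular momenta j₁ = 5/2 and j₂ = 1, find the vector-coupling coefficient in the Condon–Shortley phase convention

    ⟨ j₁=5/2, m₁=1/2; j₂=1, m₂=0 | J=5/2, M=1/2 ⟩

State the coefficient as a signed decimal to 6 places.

+0.169031

triangle: 1!·4!·1!/7! = 24/5040
(j±m)!: 3!·2!·1!·1!·3!·2! = 144
prefactor² = (2J+1)·Δ·N² = 144/35
  k=0: +1/(0!·1!·2!·1!·2!·0!) = 1/4
  k=1: −1/(1!·0!·1!·0!·3!·1!) = -1/6
Σ = 1/12  ⇒  CG² = 144/35·1/12² = 1/35
CG = +√(1/35) = +0.169031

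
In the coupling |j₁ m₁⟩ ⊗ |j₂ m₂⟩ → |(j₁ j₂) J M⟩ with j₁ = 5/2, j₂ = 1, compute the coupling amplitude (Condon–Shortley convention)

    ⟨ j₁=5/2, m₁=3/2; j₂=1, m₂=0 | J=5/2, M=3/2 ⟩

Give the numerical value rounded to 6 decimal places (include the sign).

triangle: 1!*4!*1!/7! = 24/5040
(j±m)!: 4!*1!*1!*1!*4!*1! = 576
prefactor² = (2J+1)*Δ*N² = 576/35
  k=0: +1/(0!*1!*1!*1!*3!*0!) = 1/6
  k=1: −1/(1!*0!*0!*0!*4!*1!) = -1/24
Σ = 1/8  ⇒  CG² = 576/35*1/8² = 9/35
CG = +√(9/35) = +0.507093

+0.507093  (= +√(9/35))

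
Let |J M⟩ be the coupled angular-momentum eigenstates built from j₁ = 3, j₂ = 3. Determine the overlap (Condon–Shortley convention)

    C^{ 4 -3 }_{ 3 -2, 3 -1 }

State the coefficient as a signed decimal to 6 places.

−√(1/11) = -0.301511

√[9·2!4!4!/11! · 1!5!2!4!1!7!] = √(82944/11)
  +(−1)^1/∏(1,1,4,1,0,3)! = -1/144  (running -1/144)
  +(−1)^2/∏(2,0,3,0,1,4)! = 1/288  (running -1/288)
⟨..|..⟩ = √(82944/11)·(-1/288) = -0.301511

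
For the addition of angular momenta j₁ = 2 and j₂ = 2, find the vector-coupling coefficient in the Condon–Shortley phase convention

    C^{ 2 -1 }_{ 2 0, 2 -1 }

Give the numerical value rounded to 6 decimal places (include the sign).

−√(1/14) = -0.267261

√[5·2!2!2!/7! · 2!2!1!3!1!3!] = √(8/7)
  +(−1)^0/∏(0,2,2,1,0,1)! = 1/4  (running 1/4)
  +(−1)^1/∏(1,1,1,0,1,2)! = -1/2  (running -1/4)
⟨..|..⟩ = √(8/7)·(-1/4) = -0.267261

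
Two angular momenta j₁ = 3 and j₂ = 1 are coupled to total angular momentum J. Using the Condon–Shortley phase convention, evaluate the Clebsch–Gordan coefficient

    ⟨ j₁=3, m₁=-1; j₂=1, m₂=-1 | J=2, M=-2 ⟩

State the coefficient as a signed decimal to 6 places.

triangle: 2!·4!·0!/7! = 48/5040
(j±m)!: 2!·4!·0!·2!·0!·4! = 2304
prefactor² = (2J+1)·Δ·N² = 768/7
  k=0: +1/(0!·2!·4!·0!·0!·0!) = 1/48
Σ = 1/48  ⇒  CG² = 768/7·1/48² = 1/21
CG = +√(1/21) = +0.218218

+0.218218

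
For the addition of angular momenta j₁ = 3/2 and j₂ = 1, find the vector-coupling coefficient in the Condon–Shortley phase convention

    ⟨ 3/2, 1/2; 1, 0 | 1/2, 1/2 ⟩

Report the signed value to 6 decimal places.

-0.577350  (= −√(1/3))

√[2·2!1!0!/4! · 2!1!1!1!1!0!] = √(1/3)
  +(−1)^1/∏(1,1,0,0,1,0)! = -1  (running -1)
⟨..|..⟩ = √(1/3)·(-1) = -0.577350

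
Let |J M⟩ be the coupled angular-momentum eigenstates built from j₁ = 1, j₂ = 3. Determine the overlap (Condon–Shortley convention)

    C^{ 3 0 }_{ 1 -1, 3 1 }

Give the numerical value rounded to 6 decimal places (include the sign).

j₁+j₂−J=1  J+j₁−j₂=1  J−j₁+j₂=5  j₁+j₂+J+1=8
(j₁±m₁, j₂±m₂, J±M) = (0,2,4,2,3,3)
P² = 72
sum k=1..1:
  [1] −1/12 = -1/12
S = -1/12
C² = P²·S² = 1/2 ; C = -0.707107

-0.707107  (= −√(1/2))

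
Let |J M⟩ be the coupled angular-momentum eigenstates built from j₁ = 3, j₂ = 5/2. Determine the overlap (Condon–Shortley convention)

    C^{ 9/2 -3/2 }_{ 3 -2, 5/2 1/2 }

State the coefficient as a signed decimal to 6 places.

j₁+j₂−J=1  J+j₁−j₂=5  J−j₁+j₂=4  j₁+j₂+J+1=11
(j₁±m₁, j₂±m₂, J±M) = (1,5,3,2,3,6)
P² = 345600/77
sum k=0..1:
  [0] +1/720 = 1/720
  [1] −1/96 = -1/96
S = -13/1440
C² = P²·S² = 169/462 ; C = -0.604815

−√(169/462) ≈ -0.604815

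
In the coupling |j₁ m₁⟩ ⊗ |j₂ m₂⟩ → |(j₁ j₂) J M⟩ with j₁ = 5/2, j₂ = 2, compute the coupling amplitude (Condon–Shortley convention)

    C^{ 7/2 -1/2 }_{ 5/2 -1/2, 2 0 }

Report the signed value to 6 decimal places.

triangle: 1!·4!·3!/9! = 144/362880
(j±m)!: 2!·3!·2!·2!·3!·4! = 6912
prefactor² = (2J+1)·Δ·N² = 768/35
  k=0: +1/(0!·1!·3!·2!·1!·1!) = 1/12
  k=1: −1/(1!·0!·2!·1!·2!·2!) = -1/8
Σ = -1/24  ⇒  CG² = 768/35·(-1/24)² = 4/105
CG = −√(4/105) = -0.195180

−√(4/105) ≈ -0.195180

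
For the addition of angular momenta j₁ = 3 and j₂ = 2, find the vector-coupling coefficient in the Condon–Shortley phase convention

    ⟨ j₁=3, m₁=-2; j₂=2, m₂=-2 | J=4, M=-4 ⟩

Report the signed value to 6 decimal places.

+√(2/5) = +0.632456

√[9·1!5!3!/10! · 1!5!0!4!0!8!] = √(207360)
  +(−1)^0/∏(0,1,5,0,0,3)! = 1/720  (running 1/720)
⟨..|..⟩ = √(207360)·(1/720) = +0.632456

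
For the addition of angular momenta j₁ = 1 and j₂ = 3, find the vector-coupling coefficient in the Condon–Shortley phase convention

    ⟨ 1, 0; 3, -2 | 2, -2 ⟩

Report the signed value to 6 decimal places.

−√(5/21) = -0.487950

j₁+j₂−J=2  J+j₁−j₂=0  J−j₁+j₂=4  j₁+j₂+J+1=7
(j₁±m₁, j₂±m₂, J±M) = (1,1,1,5,0,4)
P² = 960/7
sum k=1..1:
  [1] −1/24 = -1/24
S = -1/24
C² = P²·S² = 5/21 ; C = -0.487950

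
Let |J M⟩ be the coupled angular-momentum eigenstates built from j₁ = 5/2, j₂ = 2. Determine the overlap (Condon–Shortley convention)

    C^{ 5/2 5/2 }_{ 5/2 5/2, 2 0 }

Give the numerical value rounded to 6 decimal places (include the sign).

√[6·2!3!2!/8! · 5!0!2!2!5!0!] = √(1440/7)
  +(−1)^0/∏(0,2,0,2,3,0)! = 1/24  (running 1/24)
⟨..|..⟩ = √(1440/7)·(1/24) = +0.597614

+√(5/14) = +0.597614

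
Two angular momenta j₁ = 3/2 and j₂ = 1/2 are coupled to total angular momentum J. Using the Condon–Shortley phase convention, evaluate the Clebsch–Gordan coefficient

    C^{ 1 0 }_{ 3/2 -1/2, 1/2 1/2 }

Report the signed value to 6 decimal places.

−√(1/2) ≈ -0.707107

j₁+j₂−J=1  J+j₁−j₂=2  J−j₁+j₂=0  j₁+j₂+J+1=4
(j₁±m₁, j₂±m₂, J±M) = (1,2,1,0,1,1)
P² = 1/2
sum k=1..1:
  [1] −1/1 = -1
S = -1
C² = P²·S² = 1/2 ; C = -0.707107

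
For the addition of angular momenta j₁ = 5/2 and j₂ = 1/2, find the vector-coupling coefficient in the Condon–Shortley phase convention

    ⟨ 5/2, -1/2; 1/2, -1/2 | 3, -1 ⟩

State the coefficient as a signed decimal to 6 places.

+√(2/3) ≈ +0.816497

triangle: 0!×5!×1!/7! = 120/5040
(j±m)!: 2!×3!×0!×1!×2!×4! = 576
prefactor² = (2J+1)×Δ×N² = 96
  k=0: +1/(0!×0!×3!×0!×2!×1!) = 1/12
Σ = 1/12  ⇒  CG² = 96×1/12² = 2/3
CG = +√(2/3) = +0.816497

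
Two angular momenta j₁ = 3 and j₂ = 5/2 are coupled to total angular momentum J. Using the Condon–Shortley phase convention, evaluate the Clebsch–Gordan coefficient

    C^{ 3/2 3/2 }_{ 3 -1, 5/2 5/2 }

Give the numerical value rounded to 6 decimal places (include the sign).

+0.267261

j₁+j₂−J=4  J+j₁−j₂=2  J−j₁+j₂=1  j₁+j₂+J+1=8
(j₁±m₁, j₂±m₂, J±M) = (2,4,5,0,3,0)
P² = 1152/7
sum k=4..4:
  [4] +1/48 = 1/48
S = 1/48
C² = P²·S² = 1/14 ; C = +0.267261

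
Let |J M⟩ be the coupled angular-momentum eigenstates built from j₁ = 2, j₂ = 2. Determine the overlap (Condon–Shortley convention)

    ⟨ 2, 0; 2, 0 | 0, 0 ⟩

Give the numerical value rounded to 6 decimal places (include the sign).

triangle: 4!×0!×0!/5! = 24/120
(j±m)!: 2!×2!×2!×2!×0!×0! = 16
prefactor² = (2J+1)×Δ×N² = 16/5
  k=2: +1/(2!×2!×0!×0!×0!×0!) = 1/4
Σ = 1/4  ⇒  CG² = 16/5×1/4² = 1/5
CG = +√(1/5) = +0.447214

+0.447214  (= +√(1/5))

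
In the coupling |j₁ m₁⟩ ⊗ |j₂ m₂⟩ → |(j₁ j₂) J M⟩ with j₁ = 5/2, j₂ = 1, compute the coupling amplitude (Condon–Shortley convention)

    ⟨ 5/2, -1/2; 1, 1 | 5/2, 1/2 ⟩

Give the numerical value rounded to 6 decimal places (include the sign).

−√(18/35) = -0.717137

j₁+j₂−J=1  J+j₁−j₂=4  J−j₁+j₂=1  j₁+j₂+J+1=7
(j₁±m₁, j₂±m₂, J±M) = (2,3,2,0,3,2)
P² = 288/35
sum k=1..1:
  [1] −1/4 = -1/4
S = -1/4
C² = P²·S² = 18/35 ; C = -0.717137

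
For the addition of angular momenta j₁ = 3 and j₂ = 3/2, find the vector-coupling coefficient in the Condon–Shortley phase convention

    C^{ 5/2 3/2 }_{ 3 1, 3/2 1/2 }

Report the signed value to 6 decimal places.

√[6·2!4!1!/8! · 4!2!2!1!4!1!] = √(576/35)
  +(−1)^1/∏(1,1,1,1,3,0)! = -1/6  (running -1/6)
  +(−1)^2/∏(2,0,0,0,4,1)! = 1/48  (running -7/48)
⟨..|..⟩ = √(576/35)·(-7/48) = -0.591608

−√(7/20) ≈ -0.591608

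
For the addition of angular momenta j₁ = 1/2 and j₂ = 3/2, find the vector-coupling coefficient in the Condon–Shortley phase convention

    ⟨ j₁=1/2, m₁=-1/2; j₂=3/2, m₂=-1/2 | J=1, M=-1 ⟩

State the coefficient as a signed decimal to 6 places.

-0.500000

j₁+j₂−J=1  J+j₁−j₂=0  J−j₁+j₂=2  j₁+j₂+J+1=4
(j₁±m₁, j₂±m₂, J±M) = (0,1,1,2,0,2)
P² = 1
sum k=1..1:
  [1] −1/2 = -1/2
S = -1/2
C² = P²·S² = 1/4 ; C = -0.500000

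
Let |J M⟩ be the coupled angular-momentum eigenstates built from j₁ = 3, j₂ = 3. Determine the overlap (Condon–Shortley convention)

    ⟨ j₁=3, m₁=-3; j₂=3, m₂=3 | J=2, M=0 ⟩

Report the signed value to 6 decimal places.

+√(25/84) = +0.545545

√[5·4!2!2!/9! · 0!6!6!0!2!2!] = √(19200/7)
  +(−1)^4/∏(4,0,2,2,0,0)! = 1/96  (running 1/96)
⟨..|..⟩ = √(19200/7)·(1/96) = +0.545545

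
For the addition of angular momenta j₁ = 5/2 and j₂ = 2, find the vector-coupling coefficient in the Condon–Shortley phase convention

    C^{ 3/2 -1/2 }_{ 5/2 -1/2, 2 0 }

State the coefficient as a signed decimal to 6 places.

j₁+j₂−J=3  J+j₁−j₂=2  J−j₁+j₂=1  j₁+j₂+J+1=7
(j₁±m₁, j₂±m₂, J±M) = (2,3,2,2,1,2)
P² = 32/35
sum k=1..2:
  [1] −1/4 = -1/4
  [2] +1/2 = 1/2
S = 1/4
C² = P²·S² = 2/35 ; C = +0.239046

+0.239046  (= +√(2/35))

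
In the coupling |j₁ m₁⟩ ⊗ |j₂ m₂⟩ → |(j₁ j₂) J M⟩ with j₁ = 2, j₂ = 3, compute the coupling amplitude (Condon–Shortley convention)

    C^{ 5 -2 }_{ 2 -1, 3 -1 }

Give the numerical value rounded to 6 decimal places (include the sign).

j₁+j₂−J=0  J+j₁−j₂=4  J−j₁+j₂=6  j₁+j₂+J+1=11
(j₁±m₁, j₂±m₂, J±M) = (1,3,2,4,3,7)
P² = 41472
sum k=0..0:
  [0] +1/288 = 1/288
S = 1/288
C² = P²·S² = 1/2 ; C = +0.707107

+0.707107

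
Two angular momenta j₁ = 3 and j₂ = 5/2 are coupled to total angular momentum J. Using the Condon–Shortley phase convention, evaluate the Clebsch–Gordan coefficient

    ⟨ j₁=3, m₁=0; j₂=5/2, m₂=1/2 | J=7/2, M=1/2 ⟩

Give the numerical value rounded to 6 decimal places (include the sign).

-0.436436  (= −√(4/21))

triangle: 2!×4!×3!/10! = 288/3628800
(j±m)!: 3!×3!×3!×2!×4!×3! = 62208
prefactor² = (2J+1)×Δ×N² = 6912/175
  k=0: +1/(0!×2!×3!×3!×1!×0!) = 1/72
  k=1: −1/(1!×1!×2!×2!×2!×1!) = -1/8
  k=2: +1/(2!×0!×1!×1!×3!×2!) = 1/24
Σ = -5/72  ⇒  CG² = 6912/175×(-5/72)² = 4/21
CG = −√(4/21) = -0.436436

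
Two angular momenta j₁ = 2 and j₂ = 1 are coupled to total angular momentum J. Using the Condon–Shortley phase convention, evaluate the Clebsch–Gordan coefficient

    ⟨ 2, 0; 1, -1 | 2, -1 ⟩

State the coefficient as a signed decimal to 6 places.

+√(1/2) = +0.707107

triangle: 1!×3!×1!/6! = 6/720
(j±m)!: 2!×2!×0!×2!×1!×3! = 48
prefactor² = (2J+1)×Δ×N² = 2
  k=0: +1/(0!×1!×2!×0!×1!×1!) = 1/2
Σ = 1/2  ⇒  CG² = 2×1/2² = 1/2
CG = +√(1/2) = +0.707107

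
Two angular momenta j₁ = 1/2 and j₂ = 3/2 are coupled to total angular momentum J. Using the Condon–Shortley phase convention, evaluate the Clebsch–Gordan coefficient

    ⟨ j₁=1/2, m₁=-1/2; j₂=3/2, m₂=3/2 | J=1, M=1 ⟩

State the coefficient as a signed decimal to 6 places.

triangle: 1!·0!·2!/4! = 2/24
(j±m)!: 0!·1!·3!·0!·2!·0! = 12
prefactor² = (2J+1)·Δ·N² = 3
  k=1: −1/(1!·0!·0!·2!·0!·0!) = -1/2
Σ = -1/2  ⇒  CG² = 3·(-1/2)² = 3/4
CG = −√(3/4) = -0.866025

−√(3/4) ≈ -0.866025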